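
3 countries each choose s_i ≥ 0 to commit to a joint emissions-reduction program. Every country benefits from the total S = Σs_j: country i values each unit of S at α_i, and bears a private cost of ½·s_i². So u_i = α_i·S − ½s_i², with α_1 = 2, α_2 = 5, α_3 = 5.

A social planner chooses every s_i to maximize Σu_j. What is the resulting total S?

Planner FOC: ∂(Σu_j)/∂s_i = (Σα_j) − s_i = 0, so s_i^SO = Σα_j = 12 for every i; S^SO = 36.

36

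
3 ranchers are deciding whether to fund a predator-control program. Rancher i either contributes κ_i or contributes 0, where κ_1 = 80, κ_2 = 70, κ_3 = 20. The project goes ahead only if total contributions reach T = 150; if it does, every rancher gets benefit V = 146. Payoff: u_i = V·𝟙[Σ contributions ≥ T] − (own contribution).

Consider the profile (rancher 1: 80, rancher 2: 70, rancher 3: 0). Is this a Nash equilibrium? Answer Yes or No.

Yes

Total = 150 ≥ 150: provided.
Rancher 1 (pledges 80, payoff 66): dropping to 0 → total 70, payoff 0. No gain.
Rancher 2 (pledges 70, payoff 76): dropping to 0 → total 80, payoff 0. No gain.
Rancher 3 (pledges 0, payoff 146): pledging 20 → total 170, payoff 126. No gain.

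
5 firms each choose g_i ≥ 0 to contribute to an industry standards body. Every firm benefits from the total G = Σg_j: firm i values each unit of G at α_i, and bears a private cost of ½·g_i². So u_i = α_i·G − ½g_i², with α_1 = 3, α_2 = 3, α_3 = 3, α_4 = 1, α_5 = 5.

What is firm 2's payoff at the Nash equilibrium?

40.5

Firm i's FOC: ∂u_i/∂g_i = α_i − g_i = 0, so g_i* = α_i.
NE contributions = (3, 3, 3, 1, 5); G = 15.
u_2 = α_2·G − ½·(g_2)² = 3·15 − ½·3² = 40.5.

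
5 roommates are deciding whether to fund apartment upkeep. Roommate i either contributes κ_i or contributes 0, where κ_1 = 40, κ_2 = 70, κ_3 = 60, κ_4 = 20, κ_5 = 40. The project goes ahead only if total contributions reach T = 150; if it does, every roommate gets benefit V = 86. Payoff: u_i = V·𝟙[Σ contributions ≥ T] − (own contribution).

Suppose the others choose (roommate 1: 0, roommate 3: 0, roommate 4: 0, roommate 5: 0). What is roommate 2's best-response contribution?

0

Others' total = 0. Even contributing 70 gives 70 < 150: no benefit either way.
Best response: 0.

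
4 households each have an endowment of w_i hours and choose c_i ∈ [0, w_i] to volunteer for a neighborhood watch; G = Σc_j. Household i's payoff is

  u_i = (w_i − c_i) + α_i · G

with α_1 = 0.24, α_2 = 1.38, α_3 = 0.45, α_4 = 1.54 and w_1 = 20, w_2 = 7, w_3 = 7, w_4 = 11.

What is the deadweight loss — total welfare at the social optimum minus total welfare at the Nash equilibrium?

70.47

∂u_i/∂c_i = α_i − 1, so household i contributes w_i if α_i > 1, else 0.
α_i > 1 for i ∈ {2, 4}; NE contributions (0, 7, 0, 11), G = 18.
W^NE = Σw_i − G^NE + (Σα_i)·G^NE = 45 + 2.61·18 = 91.98.
Planner: ∂(Σu_j)/∂c_i = Σα_j − 1 = 2.61 > 0, so everyone contributes w_i; G^SO = 45, W^SO = 45 + 2.61·45 = 162.45.
Deadweight loss = 70.47.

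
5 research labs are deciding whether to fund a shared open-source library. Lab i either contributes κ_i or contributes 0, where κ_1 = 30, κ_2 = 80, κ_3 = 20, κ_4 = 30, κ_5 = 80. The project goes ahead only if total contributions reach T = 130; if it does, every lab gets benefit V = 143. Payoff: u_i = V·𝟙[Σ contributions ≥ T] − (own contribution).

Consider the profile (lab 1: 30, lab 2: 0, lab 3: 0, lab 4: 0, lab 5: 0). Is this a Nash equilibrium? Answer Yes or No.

Total = 30 < 130: not provided.
Lab 1 (pledges 30, payoff -30): dropping to 0 → total 0, payoff 0. Profitable deviation.

No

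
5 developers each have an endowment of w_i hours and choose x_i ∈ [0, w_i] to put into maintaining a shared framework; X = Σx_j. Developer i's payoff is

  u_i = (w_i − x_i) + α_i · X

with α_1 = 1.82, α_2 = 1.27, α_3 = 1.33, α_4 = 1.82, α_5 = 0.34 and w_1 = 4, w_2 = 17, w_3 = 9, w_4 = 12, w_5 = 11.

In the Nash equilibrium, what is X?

∂u_i/∂x_i = α_i − 1, so developer i contributes w_i if α_i > 1, else 0.
α_i > 1 for i ∈ {1, 2, 3, 4}; NE contributions (4, 17, 9, 12, 0), X = 42.

42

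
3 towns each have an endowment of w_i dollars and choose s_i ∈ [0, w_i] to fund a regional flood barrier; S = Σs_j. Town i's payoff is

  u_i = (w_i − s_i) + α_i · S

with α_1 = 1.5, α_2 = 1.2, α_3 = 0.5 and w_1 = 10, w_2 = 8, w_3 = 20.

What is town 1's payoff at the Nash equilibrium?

27

∂u_i/∂s_i = α_i − 1, so town i contributes w_i if α_i > 1, else 0.
α_i > 1 for i ∈ {1, 2}; NE contributions (10, 8, 0), S = 18.
u_1 = (10 − 10) + 1.5·18 = 27.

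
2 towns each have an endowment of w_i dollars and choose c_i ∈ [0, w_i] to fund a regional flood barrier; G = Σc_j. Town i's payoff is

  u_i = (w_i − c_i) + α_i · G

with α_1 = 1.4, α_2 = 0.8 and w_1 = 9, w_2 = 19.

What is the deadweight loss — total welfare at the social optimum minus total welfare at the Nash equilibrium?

∂u_i/∂c_i = α_i − 1, so town i contributes w_i if α_i > 1, else 0.
α_i > 1 for i ∈ {1}; NE contributions (9, 0), G = 9.
W^NE = Σw_i − G^NE + (Σα_i)·G^NE = 28 + 1.2·9 = 38.8.
Planner: ∂(Σu_j)/∂c_i = Σα_j − 1 = 1.2 > 0, so everyone contributes w_i; G^SO = 28, W^SO = 28 + 1.2·28 = 61.6.
Deadweight loss = 22.8.

22.8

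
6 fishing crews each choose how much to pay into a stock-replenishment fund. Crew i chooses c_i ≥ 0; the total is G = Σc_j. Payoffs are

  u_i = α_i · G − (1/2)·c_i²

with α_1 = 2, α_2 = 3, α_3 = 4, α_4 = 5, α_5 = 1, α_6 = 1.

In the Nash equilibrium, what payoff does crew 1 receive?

Crew i's FOC: ∂u_i/∂c_i = α_i − c_i = 0, so c_i* = α_i.
NE contributions = (2, 3, 4, 5, 1, 1); G = 16.
u_1 = α_1·G − ½·(c_1)² = 2·16 − ½·2² = 30.

30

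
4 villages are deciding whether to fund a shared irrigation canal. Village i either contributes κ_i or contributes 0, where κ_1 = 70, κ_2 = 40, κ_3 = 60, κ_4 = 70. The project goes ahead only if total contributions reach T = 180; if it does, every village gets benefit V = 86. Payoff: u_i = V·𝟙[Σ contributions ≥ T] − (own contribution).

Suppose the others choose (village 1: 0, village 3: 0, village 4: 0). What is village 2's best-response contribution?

0

Others' total = 0. Even contributing 40 gives 40 < 180: no benefit either way.
Best response: 0.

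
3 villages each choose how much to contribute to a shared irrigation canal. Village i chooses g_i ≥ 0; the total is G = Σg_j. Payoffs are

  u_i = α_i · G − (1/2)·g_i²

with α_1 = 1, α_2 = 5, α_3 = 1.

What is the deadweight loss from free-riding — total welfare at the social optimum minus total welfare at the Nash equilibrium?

38

Village i's FOC: ∂u_i/∂g_i = α_i − g_i = 0, so g_i* = α_i.
NE contributions = (1, 5, 1); G = 7.
W^NE = (Σα)·G − ½Σα_i² = 7² − ½·27 = 35.5.
Planner sets g_i = Σα_j = 7 for every i, so G^SO = 3·7 = 21.
W^SO = (Σα)·G^SO − ½·3·(Σα)² = (3/2)·7² = 73.5.
Deadweight loss = W^SO − W^NE = 38.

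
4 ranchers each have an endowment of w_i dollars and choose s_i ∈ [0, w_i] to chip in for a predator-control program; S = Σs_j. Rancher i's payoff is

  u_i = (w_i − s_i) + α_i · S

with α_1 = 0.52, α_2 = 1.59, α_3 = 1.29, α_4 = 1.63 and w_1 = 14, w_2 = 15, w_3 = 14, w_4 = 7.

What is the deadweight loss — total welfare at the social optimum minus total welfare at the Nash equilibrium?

∂u_i/∂s_i = α_i − 1, so rancher i contributes w_i if α_i > 1, else 0.
α_i > 1 for i ∈ {2, 3, 4}; NE contributions (0, 15, 14, 7), S = 36.
W^NE = Σw_i − S^NE + (Σα_i)·S^NE = 50 + 4.03·36 = 195.08.
Planner: ∂(Σu_j)/∂s_i = Σα_j − 1 = 4.03 > 0, so everyone contributes w_i; S^SO = 50, W^SO = 50 + 4.03·50 = 251.5.
Deadweight loss = 56.42.

56.42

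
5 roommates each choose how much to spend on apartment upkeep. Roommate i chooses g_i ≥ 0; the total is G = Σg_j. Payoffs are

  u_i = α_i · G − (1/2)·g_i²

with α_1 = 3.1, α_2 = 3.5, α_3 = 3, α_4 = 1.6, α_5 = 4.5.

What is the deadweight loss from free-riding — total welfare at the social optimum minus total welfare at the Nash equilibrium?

Roommate i's FOC: ∂u_i/∂g_i = α_i − g_i = 0, so g_i* = α_i.
NE contributions = (3.1, 3.5, 3, 1.6, 4.5); G = 15.7.
W^NE = (Σα)·G − ½Σα_i² = 15.7² − ½·53.67 = 219.655.
Planner sets g_i = Σα_j = 15.7 for every i, so G^SO = 5·15.7 = 78.5.
W^SO = (Σα)·G^SO − ½·5·(Σα)² = (5/2)·15.7² = 616.225.
Deadweight loss = W^SO − W^NE = 396.57.

396.57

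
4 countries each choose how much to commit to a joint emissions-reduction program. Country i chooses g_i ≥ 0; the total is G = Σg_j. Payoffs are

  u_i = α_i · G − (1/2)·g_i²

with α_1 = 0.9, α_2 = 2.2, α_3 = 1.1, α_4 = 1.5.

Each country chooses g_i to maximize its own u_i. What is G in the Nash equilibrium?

Country i's FOC: ∂u_i/∂g_i = α_i − g_i = 0, so g_i* = α_i.
NE contributions = (0.9, 2.2, 1.1, 1.5); G = 5.7.

5.7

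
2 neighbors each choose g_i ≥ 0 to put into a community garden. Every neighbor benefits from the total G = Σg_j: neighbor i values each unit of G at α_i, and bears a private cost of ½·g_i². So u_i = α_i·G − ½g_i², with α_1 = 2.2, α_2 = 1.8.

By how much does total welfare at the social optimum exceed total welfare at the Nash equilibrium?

Neighbor i's FOC: ∂u_i/∂g_i = α_i − g_i = 0, so g_i* = α_i.
NE contributions = (2.2, 1.8); G = 4.
W^NE = (Σα)·G − ½Σα_i² = 4² − ½·8.08 = 11.96.
Planner sets g_i = Σα_j = 4 for every i, so G^SO = 2·4 = 8.
W^SO = (Σα)·G^SO − ½·2·(Σα)² = (2/2)·4² = 16.
Deadweight loss = W^SO − W^NE = 4.04.

4.04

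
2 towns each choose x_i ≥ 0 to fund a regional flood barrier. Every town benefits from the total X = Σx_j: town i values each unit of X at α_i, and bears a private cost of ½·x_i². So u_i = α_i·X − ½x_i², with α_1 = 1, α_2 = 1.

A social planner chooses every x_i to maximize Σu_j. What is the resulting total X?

Planner FOC: ∂(Σu_j)/∂x_i = (Σα_j) − x_i = 0, so x_i^SO = Σα_j = 2 for every i; X^SO = 4.

4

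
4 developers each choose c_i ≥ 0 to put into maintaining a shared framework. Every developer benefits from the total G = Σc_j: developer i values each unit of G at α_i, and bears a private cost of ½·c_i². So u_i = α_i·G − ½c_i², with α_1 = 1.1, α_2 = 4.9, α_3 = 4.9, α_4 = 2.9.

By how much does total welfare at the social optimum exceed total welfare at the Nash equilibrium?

219.26

Developer i's FOC: ∂u_i/∂c_i = α_i − c_i = 0, so c_i* = α_i.
NE contributions = (1.1, 4.9, 4.9, 2.9); G = 13.8.
W^NE = (Σα)·G − ½Σα_i² = 13.8² − ½·57.64 = 161.62.
Planner sets c_i = Σα_j = 13.8 for every i, so G^SO = 4·13.8 = 55.2.
W^SO = (Σα)·G^SO − ½·4·(Σα)² = (4/2)·13.8² = 380.88.
Deadweight loss = W^SO − W^NE = 219.26.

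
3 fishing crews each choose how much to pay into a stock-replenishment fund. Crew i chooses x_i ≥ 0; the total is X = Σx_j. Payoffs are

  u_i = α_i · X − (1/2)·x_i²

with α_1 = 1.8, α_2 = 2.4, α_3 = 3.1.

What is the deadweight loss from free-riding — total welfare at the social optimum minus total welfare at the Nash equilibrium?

Crew i's FOC: ∂u_i/∂x_i = α_i − x_i = 0, so x_i* = α_i.
NE contributions = (1.8, 2.4, 3.1); X = 7.3.
W^NE = (Σα)·X − ½Σα_i² = 7.3² − ½·18.61 = 43.985.
Planner sets x_i = Σα_j = 7.3 for every i, so X^SO = 3·7.3 = 21.9.
W^SO = (Σα)·X^SO − ½·3·(Σα)² = (3/2)·7.3² = 79.935.
Deadweight loss = W^SO − W^NE = 35.95.

35.95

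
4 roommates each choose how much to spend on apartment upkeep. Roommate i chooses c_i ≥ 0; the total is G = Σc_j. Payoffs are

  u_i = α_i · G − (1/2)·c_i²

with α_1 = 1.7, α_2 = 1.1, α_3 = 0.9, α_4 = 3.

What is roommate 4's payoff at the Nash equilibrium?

Roommate i's FOC: ∂u_i/∂c_i = α_i − c_i = 0, so c_i* = α_i.
NE contributions = (1.7, 1.1, 0.9, 3); G = 6.7.
u_4 = α_4·G − ½·(c_4)² = 3·6.7 − ½·3² = 15.6.

15.6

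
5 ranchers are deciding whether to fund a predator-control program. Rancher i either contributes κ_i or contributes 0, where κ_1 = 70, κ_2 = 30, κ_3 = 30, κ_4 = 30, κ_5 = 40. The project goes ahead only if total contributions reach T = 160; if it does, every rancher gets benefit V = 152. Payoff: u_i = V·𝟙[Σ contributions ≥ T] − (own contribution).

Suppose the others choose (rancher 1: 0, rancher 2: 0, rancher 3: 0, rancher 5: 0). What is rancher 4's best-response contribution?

Others' total = 0. Even contributing 30 gives 30 < 160: no benefit either way.
Best response: 0.

0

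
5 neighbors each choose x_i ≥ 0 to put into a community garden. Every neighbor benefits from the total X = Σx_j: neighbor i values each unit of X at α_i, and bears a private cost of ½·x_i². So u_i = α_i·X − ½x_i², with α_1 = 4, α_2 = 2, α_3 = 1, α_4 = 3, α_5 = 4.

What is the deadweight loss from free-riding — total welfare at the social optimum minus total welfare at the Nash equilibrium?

317

Neighbor i's FOC: ∂u_i/∂x_i = α_i − x_i = 0, so x_i* = α_i.
NE contributions = (4, 2, 1, 3, 4); X = 14.
W^NE = (Σα)·X − ½Σα_i² = 14² − ½·46 = 173.
Planner sets x_i = Σα_j = 14 for every i, so X^SO = 5·14 = 70.
W^SO = (Σα)·X^SO − ½·5·(Σα)² = (5/2)·14² = 490.
Deadweight loss = W^SO − W^NE = 317.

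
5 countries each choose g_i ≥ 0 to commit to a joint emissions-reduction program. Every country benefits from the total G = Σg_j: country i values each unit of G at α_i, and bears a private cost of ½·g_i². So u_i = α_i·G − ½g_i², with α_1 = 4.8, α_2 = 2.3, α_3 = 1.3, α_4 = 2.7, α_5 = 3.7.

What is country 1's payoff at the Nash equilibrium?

59.52

Country i's FOC: ∂u_i/∂g_i = α_i − g_i = 0, so g_i* = α_i.
NE contributions = (4.8, 2.3, 1.3, 2.7, 3.7); G = 14.8.
u_1 = α_1·G − ½·(g_1)² = 4.8·14.8 − ½·4.8² = 59.52.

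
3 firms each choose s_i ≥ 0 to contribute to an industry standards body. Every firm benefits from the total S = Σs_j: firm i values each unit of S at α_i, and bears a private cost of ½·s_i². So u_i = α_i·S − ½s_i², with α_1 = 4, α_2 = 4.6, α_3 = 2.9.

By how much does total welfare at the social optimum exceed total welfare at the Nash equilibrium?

Firm i's FOC: ∂u_i/∂s_i = α_i − s_i = 0, so s_i* = α_i.
NE contributions = (4, 4.6, 2.9); S = 11.5.
W^NE = (Σα)·S − ½Σα_i² = 11.5² − ½·45.57 = 109.465.
Planner sets s_i = Σα_j = 11.5 for every i, so S^SO = 3·11.5 = 34.5.
W^SO = (Σα)·S^SO − ½·3·(Σα)² = (3/2)·11.5² = 198.375.
Deadweight loss = W^SO − W^NE = 88.91.

88.91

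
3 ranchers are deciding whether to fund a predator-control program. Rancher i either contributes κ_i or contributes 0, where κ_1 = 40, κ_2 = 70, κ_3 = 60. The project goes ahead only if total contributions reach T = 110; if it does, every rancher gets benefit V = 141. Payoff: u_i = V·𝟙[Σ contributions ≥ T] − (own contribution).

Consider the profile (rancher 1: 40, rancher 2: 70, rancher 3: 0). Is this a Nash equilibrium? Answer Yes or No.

Yes

Total = 110 ≥ 110: provided.
Rancher 1 (pledges 40, payoff 101): dropping to 0 → total 70, payoff 0. No gain.
Rancher 2 (pledges 70, payoff 71): dropping to 0 → total 40, payoff 0. No gain.
Rancher 3 (pledges 0, payoff 141): pledging 60 → total 170, payoff 81. No gain.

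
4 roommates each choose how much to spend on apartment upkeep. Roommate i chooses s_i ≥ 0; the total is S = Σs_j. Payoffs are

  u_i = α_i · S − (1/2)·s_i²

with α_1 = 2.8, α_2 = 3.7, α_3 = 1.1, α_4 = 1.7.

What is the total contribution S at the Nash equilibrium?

9.3

Roommate i's FOC: ∂u_i/∂s_i = α_i − s_i = 0, so s_i* = α_i.
NE contributions = (2.8, 3.7, 1.1, 1.7); S = 9.3.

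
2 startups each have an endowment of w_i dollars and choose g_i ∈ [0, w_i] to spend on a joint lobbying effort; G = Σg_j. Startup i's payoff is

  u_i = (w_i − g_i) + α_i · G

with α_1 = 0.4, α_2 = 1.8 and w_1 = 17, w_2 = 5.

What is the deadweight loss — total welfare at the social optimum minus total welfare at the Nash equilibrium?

∂u_i/∂g_i = α_i − 1, so startup i contributes w_i if α_i > 1, else 0.
α_i > 1 for i ∈ {2}; NE contributions (0, 5), G = 5.
W^NE = Σw_i − G^NE + (Σα_i)·G^NE = 22 + 1.2·5 = 28.
Planner: ∂(Σu_j)/∂g_i = Σα_j − 1 = 1.2 > 0, so everyone contributes w_i; G^SO = 22, W^SO = 22 + 1.2·22 = 48.4.
Deadweight loss = 20.4.

20.4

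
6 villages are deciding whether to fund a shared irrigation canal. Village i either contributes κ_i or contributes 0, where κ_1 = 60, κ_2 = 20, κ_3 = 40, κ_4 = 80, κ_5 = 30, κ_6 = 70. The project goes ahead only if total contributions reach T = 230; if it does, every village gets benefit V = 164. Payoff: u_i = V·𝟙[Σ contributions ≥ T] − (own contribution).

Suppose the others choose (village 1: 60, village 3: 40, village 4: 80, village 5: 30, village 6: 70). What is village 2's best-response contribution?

Others' total = 280 ≥ 230; contributing adds cost 20 for no extra benefit.
Best response: 0.

0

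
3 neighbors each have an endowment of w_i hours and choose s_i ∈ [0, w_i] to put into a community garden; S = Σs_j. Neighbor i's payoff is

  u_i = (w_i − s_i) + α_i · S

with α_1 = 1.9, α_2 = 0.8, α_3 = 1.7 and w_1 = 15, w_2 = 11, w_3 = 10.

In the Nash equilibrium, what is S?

25

∂u_i/∂s_i = α_i − 1, so neighbor i contributes w_i if α_i > 1, else 0.
α_i > 1 for i ∈ {1, 3}; NE contributions (15, 0, 10), S = 25.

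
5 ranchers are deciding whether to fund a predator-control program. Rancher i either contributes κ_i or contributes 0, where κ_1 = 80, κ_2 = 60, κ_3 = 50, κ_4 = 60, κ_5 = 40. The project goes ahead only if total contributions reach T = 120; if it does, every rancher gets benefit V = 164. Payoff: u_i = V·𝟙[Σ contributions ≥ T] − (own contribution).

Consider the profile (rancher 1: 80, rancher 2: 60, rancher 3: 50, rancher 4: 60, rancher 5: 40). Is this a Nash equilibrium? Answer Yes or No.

Total = 290 ≥ 120: provided.
Rancher 1 (pledges 80, payoff 84): dropping to 0 → total 210, payoff 164. Profitable deviation.

No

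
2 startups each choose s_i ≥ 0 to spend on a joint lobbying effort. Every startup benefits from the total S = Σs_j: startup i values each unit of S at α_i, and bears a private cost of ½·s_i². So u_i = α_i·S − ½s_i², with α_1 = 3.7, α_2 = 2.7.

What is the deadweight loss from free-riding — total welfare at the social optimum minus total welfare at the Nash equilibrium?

Startup i's FOC: ∂u_i/∂s_i = α_i − s_i = 0, so s_i* = α_i.
NE contributions = (3.7, 2.7); S = 6.4.
W^NE = (Σα)·S − ½Σα_i² = 6.4² − ½·20.98 = 30.47.
Planner sets s_i = Σα_j = 6.4 for every i, so S^SO = 2·6.4 = 12.8.
W^SO = (Σα)·S^SO − ½·2·(Σα)² = (2/2)·6.4² = 40.96.
Deadweight loss = W^SO − W^NE = 10.49.

10.49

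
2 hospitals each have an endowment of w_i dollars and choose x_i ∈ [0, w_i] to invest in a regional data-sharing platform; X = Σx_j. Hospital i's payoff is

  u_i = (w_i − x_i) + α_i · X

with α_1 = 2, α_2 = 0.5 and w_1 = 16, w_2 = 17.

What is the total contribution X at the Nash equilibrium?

16

∂u_i/∂x_i = α_i − 1, so hospital i contributes w_i if α_i > 1, else 0.
α_i > 1 for i ∈ {1}; NE contributions (16, 0), X = 16.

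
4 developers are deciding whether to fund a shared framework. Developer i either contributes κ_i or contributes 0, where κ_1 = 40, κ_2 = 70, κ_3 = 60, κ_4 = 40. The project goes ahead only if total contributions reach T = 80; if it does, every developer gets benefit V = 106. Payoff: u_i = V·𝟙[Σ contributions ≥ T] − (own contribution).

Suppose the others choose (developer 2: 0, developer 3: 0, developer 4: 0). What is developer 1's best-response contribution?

Others' total = 0. Even contributing 40 gives 40 < 80: no benefit either way.
Best response: 0.

0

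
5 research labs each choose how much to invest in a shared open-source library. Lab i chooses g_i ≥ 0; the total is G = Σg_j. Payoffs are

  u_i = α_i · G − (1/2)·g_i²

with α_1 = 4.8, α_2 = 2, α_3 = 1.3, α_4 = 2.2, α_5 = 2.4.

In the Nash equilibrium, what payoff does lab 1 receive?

49.44

Lab i's FOC: ∂u_i/∂g_i = α_i − g_i = 0, so g_i* = α_i.
NE contributions = (4.8, 2, 1.3, 2.2, 2.4); G = 12.7.
u_1 = α_1·G − ½·(g_1)² = 4.8·12.7 − ½·4.8² = 49.44.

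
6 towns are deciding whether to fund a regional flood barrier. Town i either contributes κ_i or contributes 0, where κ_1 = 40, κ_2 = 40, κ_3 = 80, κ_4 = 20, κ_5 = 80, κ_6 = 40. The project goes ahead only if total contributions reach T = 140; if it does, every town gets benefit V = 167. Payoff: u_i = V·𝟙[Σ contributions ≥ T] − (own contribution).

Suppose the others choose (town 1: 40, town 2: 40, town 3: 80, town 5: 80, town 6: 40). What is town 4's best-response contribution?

Others' total = 280 ≥ 140; contributing adds cost 20 for no extra benefit.
Best response: 0.

0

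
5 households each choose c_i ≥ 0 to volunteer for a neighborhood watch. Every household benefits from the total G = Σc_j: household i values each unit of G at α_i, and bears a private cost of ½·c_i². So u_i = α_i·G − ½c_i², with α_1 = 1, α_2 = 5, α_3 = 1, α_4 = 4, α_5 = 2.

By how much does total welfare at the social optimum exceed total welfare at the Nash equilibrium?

277

Household i's FOC: ∂u_i/∂c_i = α_i − c_i = 0, so c_i* = α_i.
NE contributions = (1, 5, 1, 4, 2); G = 13.
W^NE = (Σα)·G − ½Σα_i² = 13² − ½·47 = 145.5.
Planner sets c_i = Σα_j = 13 for every i, so G^SO = 5·13 = 65.
W^SO = (Σα)·G^SO − ½·5·(Σα)² = (5/2)·13² = 422.5.
Deadweight loss = W^SO − W^NE = 277.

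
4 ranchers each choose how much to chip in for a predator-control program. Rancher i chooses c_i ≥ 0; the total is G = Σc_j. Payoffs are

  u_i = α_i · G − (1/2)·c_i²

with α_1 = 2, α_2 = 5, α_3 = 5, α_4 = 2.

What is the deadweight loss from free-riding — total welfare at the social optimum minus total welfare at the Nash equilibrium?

225

Rancher i's FOC: ∂u_i/∂c_i = α_i − c_i = 0, so c_i* = α_i.
NE contributions = (2, 5, 5, 2); G = 14.
W^NE = (Σα)·G − ½Σα_i² = 14² − ½·58 = 167.
Planner sets c_i = Σα_j = 14 for every i, so G^SO = 4·14 = 56.
W^SO = (Σα)·G^SO − ½·4·(Σα)² = (4/2)·14² = 392.
Deadweight loss = W^SO − W^NE = 225.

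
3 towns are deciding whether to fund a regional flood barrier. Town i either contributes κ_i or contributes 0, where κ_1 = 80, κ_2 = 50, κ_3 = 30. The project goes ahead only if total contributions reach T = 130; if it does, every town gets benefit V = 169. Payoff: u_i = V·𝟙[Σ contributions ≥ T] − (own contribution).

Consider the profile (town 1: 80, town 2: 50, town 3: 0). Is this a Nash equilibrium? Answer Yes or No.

Total = 130 ≥ 130: provided.
Town 1 (pledges 80, payoff 89): dropping to 0 → total 50, payoff 0. No gain.
Town 2 (pledges 50, payoff 119): dropping to 0 → total 80, payoff 0. No gain.
Town 3 (pledges 0, payoff 169): pledging 30 → total 160, payoff 139. No gain.

Yes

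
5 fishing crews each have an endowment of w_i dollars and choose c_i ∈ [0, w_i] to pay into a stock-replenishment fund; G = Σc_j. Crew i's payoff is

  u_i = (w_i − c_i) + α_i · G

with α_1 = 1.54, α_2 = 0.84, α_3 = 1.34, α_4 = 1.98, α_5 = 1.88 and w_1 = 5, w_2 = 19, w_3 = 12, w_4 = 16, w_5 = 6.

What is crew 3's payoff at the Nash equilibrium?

∂u_i/∂c_i = α_i − 1, so crew i contributes w_i if α_i > 1, else 0.
α_i > 1 for i ∈ {1, 3, 4, 5}; NE contributions (5, 0, 12, 16, 6), G = 39.
u_3 = (12 − 12) + 1.34·39 = 52.26.

52.26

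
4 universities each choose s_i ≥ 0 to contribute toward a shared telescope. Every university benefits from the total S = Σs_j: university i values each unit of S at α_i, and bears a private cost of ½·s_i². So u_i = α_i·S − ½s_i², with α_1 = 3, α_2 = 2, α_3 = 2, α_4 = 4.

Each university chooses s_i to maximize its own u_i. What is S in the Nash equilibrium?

University i's FOC: ∂u_i/∂s_i = α_i − s_i = 0, so s_i* = α_i.
NE contributions = (3, 2, 2, 4); S = 11.

11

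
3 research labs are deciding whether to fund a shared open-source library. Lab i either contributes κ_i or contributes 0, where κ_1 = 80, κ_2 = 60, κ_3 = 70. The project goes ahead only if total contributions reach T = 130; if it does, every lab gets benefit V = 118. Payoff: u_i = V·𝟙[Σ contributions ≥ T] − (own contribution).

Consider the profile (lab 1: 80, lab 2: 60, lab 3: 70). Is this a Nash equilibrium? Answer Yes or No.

No

Total = 210 ≥ 130: provided.
Lab 1 (pledges 80, payoff 38): dropping to 0 → total 130, payoff 118. Profitable deviation.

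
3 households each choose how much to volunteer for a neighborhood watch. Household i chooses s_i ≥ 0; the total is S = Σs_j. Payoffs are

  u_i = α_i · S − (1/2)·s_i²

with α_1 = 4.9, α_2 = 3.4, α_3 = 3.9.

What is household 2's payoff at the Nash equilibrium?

35.7

Household i's FOC: ∂u_i/∂s_i = α_i − s_i = 0, so s_i* = α_i.
NE contributions = (4.9, 3.4, 3.9); S = 12.2.
u_2 = α_2·S − ½·(s_2)² = 3.4·12.2 − ½·3.4² = 35.7.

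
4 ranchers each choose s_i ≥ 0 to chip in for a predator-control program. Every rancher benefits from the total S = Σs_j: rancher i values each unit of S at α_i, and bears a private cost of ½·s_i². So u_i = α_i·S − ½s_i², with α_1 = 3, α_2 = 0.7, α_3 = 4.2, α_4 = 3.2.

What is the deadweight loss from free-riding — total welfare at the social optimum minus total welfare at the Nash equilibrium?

Rancher i's FOC: ∂u_i/∂s_i = α_i − s_i = 0, so s_i* = α_i.
NE contributions = (3, 0.7, 4.2, 3.2); S = 11.1.
W^NE = (Σα)·S − ½Σα_i² = 11.1² − ½·37.37 = 104.525.
Planner sets s_i = Σα_j = 11.1 for every i, so S^SO = 4·11.1 = 44.4.
W^SO = (Σα)·S^SO − ½·4·(Σα)² = (4/2)·11.1² = 246.42.
Deadweight loss = W^SO − W^NE = 141.895.

141.895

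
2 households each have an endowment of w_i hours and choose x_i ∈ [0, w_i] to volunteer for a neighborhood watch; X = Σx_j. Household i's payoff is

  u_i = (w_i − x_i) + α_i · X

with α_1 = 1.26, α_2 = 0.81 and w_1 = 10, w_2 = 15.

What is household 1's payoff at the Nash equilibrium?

∂u_i/∂x_i = α_i − 1, so household i contributes w_i if α_i > 1, else 0.
α_i > 1 for i ∈ {1}; NE contributions (10, 0), X = 10.
u_1 = (10 − 10) + 1.26·10 = 12.6.

12.6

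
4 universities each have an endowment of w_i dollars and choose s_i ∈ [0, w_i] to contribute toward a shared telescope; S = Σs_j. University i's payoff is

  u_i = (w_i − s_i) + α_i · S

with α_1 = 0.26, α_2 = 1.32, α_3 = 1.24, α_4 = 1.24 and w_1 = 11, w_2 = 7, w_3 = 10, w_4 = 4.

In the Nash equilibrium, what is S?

∂u_i/∂s_i = α_i − 1, so university i contributes w_i if α_i > 1, else 0.
α_i > 1 for i ∈ {2, 3, 4}; NE contributions (0, 7, 10, 4), S = 21.

21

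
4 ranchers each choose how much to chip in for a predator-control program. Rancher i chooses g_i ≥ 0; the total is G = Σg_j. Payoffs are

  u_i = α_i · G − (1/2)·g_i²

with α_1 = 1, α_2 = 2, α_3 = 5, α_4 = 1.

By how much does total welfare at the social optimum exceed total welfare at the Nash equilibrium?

96.5

Rancher i's FOC: ∂u_i/∂g_i = α_i − g_i = 0, so g_i* = α_i.
NE contributions = (1, 2, 5, 1); G = 9.
W^NE = (Σα)·G − ½Σα_i² = 9² − ½·31 = 65.5.
Planner sets g_i = Σα_j = 9 for every i, so G^SO = 4·9 = 36.
W^SO = (Σα)·G^SO − ½·4·(Σα)² = (4/2)·9² = 162.
Deadweight loss = W^SO − W^NE = 96.5.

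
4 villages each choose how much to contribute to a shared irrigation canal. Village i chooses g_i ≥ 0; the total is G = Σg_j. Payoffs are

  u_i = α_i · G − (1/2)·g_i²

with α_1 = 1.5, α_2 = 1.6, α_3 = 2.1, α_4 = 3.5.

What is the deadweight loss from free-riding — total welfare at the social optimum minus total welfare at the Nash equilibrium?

86.425

Village i's FOC: ∂u_i/∂g_i = α_i − g_i = 0, so g_i* = α_i.
NE contributions = (1.5, 1.6, 2.1, 3.5); G = 8.7.
W^NE = (Σα)·G − ½Σα_i² = 8.7² − ½·21.47 = 64.955.
Planner sets g_i = Σα_j = 8.7 for every i, so G^SO = 4·8.7 = 34.8.
W^SO = (Σα)·G^SO − ½·4·(Σα)² = (4/2)·8.7² = 151.38.
Deadweight loss = W^SO − W^NE = 86.425.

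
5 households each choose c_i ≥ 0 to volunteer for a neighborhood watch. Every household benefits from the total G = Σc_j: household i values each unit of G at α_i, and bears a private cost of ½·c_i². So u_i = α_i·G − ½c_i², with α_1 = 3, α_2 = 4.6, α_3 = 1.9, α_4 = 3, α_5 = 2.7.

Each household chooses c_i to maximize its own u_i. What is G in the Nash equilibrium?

15.2

Household i's FOC: ∂u_i/∂c_i = α_i − c_i = 0, so c_i* = α_i.
NE contributions = (3, 4.6, 1.9, 3, 2.7); G = 15.2.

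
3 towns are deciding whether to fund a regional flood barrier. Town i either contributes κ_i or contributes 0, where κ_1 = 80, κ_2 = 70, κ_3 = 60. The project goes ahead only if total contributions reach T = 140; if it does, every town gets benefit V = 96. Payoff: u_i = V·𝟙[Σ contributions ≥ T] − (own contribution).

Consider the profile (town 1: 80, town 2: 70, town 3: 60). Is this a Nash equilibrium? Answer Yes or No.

No

Total = 210 ≥ 140: provided.
Town 1 (pledges 80, payoff 16): dropping to 0 → total 130, payoff 0. No gain.
Town 2 (pledges 70, payoff 26): dropping to 0 → total 140, payoff 96. Profitable deviation.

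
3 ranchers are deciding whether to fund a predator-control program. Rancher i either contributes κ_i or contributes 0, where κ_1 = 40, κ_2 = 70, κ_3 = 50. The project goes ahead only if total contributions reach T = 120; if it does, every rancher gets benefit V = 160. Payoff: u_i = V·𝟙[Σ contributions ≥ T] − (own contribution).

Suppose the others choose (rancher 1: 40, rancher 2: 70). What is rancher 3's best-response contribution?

Others' total = 110. Contributing 50 brings total to 160 ≥ 120: gain V − κ_3 = 110.
Best response: 50.

50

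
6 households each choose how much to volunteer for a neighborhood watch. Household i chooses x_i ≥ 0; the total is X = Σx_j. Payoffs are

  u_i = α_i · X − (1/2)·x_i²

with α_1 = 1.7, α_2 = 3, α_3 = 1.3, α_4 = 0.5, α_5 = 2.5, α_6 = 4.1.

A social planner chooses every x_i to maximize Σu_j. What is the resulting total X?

78.6

Planner FOC: ∂(Σu_j)/∂x_i = (Σα_j) − x_i = 0, so x_i^SO = Σα_j = 13.1 for every i; X^SO = 78.6.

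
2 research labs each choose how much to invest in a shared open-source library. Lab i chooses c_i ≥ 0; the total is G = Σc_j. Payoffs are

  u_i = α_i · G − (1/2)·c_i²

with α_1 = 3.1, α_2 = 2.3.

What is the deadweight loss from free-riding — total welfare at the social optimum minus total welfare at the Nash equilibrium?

Lab i's FOC: ∂u_i/∂c_i = α_i − c_i = 0, so c_i* = α_i.
NE contributions = (3.1, 2.3); G = 5.4.
W^NE = (Σα)·G − ½Σα_i² = 5.4² − ½·14.9 = 21.71.
Planner sets c_i = Σα_j = 5.4 for every i, so G^SO = 2·5.4 = 10.8.
W^SO = (Σα)·G^SO − ½·2·(Σα)² = (2/2)·5.4² = 29.16.
Deadweight loss = W^SO − W^NE = 7.45.

7.45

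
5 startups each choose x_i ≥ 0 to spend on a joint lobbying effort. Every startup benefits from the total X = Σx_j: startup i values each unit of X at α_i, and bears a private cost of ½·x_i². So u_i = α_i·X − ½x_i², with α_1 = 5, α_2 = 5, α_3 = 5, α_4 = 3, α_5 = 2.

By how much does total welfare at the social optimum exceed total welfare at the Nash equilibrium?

644

Startup i's FOC: ∂u_i/∂x_i = α_i − x_i = 0, so x_i* = α_i.
NE contributions = (5, 5, 5, 3, 2); X = 20.
W^NE = (Σα)·X − ½Σα_i² = 20² − ½·88 = 356.
Planner sets x_i = Σα_j = 20 for every i, so X^SO = 5·20 = 100.
W^SO = (Σα)·X^SO − ½·5·(Σα)² = (5/2)·20² = 1000.
Deadweight loss = W^SO − W^NE = 644.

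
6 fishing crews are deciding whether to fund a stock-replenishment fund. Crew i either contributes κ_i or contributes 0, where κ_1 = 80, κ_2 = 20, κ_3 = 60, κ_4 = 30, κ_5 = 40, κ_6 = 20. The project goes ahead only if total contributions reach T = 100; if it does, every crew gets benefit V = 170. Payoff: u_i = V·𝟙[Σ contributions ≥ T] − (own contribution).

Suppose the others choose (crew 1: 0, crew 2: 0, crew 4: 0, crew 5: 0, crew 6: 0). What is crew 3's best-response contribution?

Others' total = 0. Even contributing 60 gives 60 < 100: no benefit either way.
Best response: 0.

0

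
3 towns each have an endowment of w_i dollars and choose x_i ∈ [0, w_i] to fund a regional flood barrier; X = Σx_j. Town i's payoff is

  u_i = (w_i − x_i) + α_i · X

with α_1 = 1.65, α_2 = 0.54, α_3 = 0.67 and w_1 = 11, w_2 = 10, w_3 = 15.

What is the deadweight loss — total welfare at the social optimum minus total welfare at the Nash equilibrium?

∂u_i/∂x_i = α_i − 1, so town i contributes w_i if α_i > 1, else 0.
α_i > 1 for i ∈ {1}; NE contributions (11, 0, 0), X = 11.
W^NE = Σw_i − X^NE + (Σα_i)·X^NE = 36 + 1.86·11 = 56.46.
Planner: ∂(Σu_j)/∂x_i = Σα_j − 1 = 1.86 > 0, so everyone contributes w_i; X^SO = 36, W^SO = 36 + 1.86·36 = 102.96.
Deadweight loss = 46.5.

46.5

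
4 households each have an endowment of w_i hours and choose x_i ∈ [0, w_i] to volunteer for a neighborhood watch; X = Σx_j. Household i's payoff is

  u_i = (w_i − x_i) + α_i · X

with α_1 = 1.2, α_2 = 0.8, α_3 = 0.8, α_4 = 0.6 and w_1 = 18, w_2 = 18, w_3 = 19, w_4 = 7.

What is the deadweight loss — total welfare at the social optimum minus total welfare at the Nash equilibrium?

∂u_i/∂x_i = α_i − 1, so household i contributes w_i if α_i > 1, else 0.
α_i > 1 for i ∈ {1}; NE contributions (18, 0, 0, 0), X = 18.
W^NE = Σw_i − X^NE + (Σα_i)·X^NE = 62 + 2.4·18 = 105.2.
Planner: ∂(Σu_j)/∂x_i = Σα_j − 1 = 2.4 > 0, so everyone contributes w_i; X^SO = 62, W^SO = 62 + 2.4·62 = 210.8.
Deadweight loss = 105.6.

105.6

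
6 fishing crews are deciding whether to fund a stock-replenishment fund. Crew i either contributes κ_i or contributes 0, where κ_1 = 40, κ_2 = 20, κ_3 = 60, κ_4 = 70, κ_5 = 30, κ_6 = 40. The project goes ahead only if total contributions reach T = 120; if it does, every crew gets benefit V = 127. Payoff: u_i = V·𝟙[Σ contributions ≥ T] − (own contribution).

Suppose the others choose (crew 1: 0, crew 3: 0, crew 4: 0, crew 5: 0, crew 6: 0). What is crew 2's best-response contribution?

Others' total = 0. Even contributing 20 gives 20 < 120: no benefit either way.
Best response: 0.

0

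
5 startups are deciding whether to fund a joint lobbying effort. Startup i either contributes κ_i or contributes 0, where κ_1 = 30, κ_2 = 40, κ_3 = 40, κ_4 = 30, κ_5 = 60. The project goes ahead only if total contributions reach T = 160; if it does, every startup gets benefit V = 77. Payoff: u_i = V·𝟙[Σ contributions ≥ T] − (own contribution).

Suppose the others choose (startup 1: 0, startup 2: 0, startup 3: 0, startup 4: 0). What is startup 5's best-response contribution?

Others' total = 0. Even contributing 60 gives 60 < 160: no benefit either way.
Best response: 0.

0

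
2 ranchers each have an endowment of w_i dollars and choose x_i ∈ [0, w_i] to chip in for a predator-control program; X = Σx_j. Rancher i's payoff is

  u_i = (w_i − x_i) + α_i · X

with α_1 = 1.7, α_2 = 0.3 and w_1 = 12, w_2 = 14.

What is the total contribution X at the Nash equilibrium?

12

∂u_i/∂x_i = α_i − 1, so rancher i contributes w_i if α_i > 1, else 0.
α_i > 1 for i ∈ {1}; NE contributions (12, 0), X = 12.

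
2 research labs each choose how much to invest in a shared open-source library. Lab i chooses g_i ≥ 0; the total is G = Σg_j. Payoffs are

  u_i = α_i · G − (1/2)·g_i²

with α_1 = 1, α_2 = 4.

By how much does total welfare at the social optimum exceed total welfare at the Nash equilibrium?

Lab i's FOC: ∂u_i/∂g_i = α_i − g_i = 0, so g_i* = α_i.
NE contributions = (1, 4); G = 5.
W^NE = (Σα)·G − ½Σα_i² = 5² − ½·17 = 16.5.
Planner sets g_i = Σα_j = 5 for every i, so G^SO = 2·5 = 10.
W^SO = (Σα)·G^SO − ½·2·(Σα)² = (2/2)·5² = 25.
Deadweight loss = W^SO − W^NE = 8.5.

8.5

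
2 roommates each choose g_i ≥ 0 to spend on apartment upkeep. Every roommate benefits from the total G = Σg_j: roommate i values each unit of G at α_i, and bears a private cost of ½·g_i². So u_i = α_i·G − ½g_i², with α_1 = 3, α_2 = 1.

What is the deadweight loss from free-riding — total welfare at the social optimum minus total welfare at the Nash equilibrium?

5

Roommate i's FOC: ∂u_i/∂g_i = α_i − g_i = 0, so g_i* = α_i.
NE contributions = (3, 1); G = 4.
W^NE = (Σα)·G − ½Σα_i² = 4² − ½·10 = 11.
Planner sets g_i = Σα_j = 4 for every i, so G^SO = 2·4 = 8.
W^SO = (Σα)·G^SO − ½·2·(Σα)² = (2/2)·4² = 16.
Deadweight loss = W^SO − W^NE = 5.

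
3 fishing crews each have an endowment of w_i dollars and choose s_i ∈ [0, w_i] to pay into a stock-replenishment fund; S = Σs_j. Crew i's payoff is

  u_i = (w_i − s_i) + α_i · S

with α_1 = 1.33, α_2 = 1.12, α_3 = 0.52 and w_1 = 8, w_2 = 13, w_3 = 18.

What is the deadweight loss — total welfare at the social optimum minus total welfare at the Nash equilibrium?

35.46

∂u_i/∂s_i = α_i − 1, so crew i contributes w_i if α_i > 1, else 0.
α_i > 1 for i ∈ {1, 2}; NE contributions (8, 13, 0), S = 21.
W^NE = Σw_i − S^NE + (Σα_i)·S^NE = 39 + 1.97·21 = 80.37.
Planner: ∂(Σu_j)/∂s_i = Σα_j − 1 = 1.97 > 0, so everyone contributes w_i; S^SO = 39, W^SO = 39 + 1.97·39 = 115.83.
Deadweight loss = 35.46.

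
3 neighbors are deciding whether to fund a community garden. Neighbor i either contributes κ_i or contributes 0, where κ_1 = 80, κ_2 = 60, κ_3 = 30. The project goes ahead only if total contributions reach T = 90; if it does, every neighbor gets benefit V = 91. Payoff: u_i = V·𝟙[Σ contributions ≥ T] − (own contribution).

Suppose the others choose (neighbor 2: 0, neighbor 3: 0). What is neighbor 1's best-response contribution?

0

Others' total = 0. Even contributing 80 gives 80 < 90: no benefit either way.
Best response: 0.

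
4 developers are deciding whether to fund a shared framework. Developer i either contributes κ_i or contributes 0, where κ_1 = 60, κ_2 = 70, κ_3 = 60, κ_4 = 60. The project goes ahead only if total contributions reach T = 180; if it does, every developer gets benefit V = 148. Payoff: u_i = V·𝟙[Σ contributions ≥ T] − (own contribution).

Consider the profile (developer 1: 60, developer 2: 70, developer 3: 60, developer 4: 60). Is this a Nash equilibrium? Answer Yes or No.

No

Total = 250 ≥ 180: provided.
Developer 1 (pledges 60, payoff 88): dropping to 0 → total 190, payoff 148. Profitable deviation.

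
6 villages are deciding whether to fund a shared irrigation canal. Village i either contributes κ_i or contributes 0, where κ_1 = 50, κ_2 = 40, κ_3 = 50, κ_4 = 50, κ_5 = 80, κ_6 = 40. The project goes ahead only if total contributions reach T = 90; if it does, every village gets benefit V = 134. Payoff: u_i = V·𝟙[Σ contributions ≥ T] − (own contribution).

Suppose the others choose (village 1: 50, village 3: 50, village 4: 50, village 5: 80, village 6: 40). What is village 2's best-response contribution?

Others' total = 270 ≥ 90; contributing adds cost 40 for no extra benefit.
Best response: 0.

0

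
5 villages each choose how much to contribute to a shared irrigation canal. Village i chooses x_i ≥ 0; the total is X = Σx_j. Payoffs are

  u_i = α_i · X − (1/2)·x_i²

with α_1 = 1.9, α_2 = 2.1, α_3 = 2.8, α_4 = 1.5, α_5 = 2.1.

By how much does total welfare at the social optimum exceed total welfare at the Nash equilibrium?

Village i's FOC: ∂u_i/∂x_i = α_i − x_i = 0, so x_i* = α_i.
NE contributions = (1.9, 2.1, 2.8, 1.5, 2.1); X = 10.4.
W^NE = (Σα)·X − ½Σα_i² = 10.4² − ½·22.52 = 96.9.
Planner sets x_i = Σα_j = 10.4 for every i, so X^SO = 5·10.4 = 52.
W^SO = (Σα)·X^SO − ½·5·(Σα)² = (5/2)·10.4² = 270.4.
Deadweight loss = W^SO − W^NE = 173.5.

173.5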